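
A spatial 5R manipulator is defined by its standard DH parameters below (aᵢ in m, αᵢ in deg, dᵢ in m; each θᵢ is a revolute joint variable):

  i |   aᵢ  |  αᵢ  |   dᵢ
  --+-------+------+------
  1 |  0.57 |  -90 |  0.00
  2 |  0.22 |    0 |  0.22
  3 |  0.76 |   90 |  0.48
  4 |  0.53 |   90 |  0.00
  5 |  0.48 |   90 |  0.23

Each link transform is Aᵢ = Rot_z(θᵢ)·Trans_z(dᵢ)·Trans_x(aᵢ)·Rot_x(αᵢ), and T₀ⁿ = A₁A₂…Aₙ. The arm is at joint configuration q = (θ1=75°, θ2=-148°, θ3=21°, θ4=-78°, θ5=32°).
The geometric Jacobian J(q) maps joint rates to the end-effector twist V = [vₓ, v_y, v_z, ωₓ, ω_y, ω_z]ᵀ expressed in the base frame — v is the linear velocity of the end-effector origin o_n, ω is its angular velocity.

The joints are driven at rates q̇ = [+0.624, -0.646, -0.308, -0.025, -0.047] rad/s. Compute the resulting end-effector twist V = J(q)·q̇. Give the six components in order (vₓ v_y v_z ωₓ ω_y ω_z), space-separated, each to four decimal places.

o_n = [0.1884, -0.3186, 0.5464]
J₁: ẑ×o_n = [0.3186, 0.1884, -0.0000], ω = ẑ
J2: z=[-0.9659, 0.2588, 0.0000] o=[0.1475, 0.5506, 0.0000] → [0.1414, 0.5278, 0.8289, -0.9659, 0.2588, 0.0000]
J3: z=[-0.9659, 0.2588, 0.0000] o=[-0.1133, 0.4273, 0.1166] → [0.1112, 0.4152, 0.6424, -0.9659, 0.2588, 0.0000]
J4: z=[-0.2067, -0.7714, -0.6018] o=[-0.6953, 0.1097, 0.7235] → [-0.1211, -0.5684, 0.7702, -0.2067, -0.7714, -0.6018]
J5: z=[0.3532, 0.5148, -0.7812] o=[-0.2117, -0.0885, 0.8115] → [-0.3162, -0.2189, -0.2872, 0.3532, 0.5148, -0.7812]
V = J·q̇ = [0.0911, -0.3268, -0.7391, 0.9101, -0.2518, 0.6758]

0.0911 -0.3268 -0.7391 0.9101 -0.2518 0.6758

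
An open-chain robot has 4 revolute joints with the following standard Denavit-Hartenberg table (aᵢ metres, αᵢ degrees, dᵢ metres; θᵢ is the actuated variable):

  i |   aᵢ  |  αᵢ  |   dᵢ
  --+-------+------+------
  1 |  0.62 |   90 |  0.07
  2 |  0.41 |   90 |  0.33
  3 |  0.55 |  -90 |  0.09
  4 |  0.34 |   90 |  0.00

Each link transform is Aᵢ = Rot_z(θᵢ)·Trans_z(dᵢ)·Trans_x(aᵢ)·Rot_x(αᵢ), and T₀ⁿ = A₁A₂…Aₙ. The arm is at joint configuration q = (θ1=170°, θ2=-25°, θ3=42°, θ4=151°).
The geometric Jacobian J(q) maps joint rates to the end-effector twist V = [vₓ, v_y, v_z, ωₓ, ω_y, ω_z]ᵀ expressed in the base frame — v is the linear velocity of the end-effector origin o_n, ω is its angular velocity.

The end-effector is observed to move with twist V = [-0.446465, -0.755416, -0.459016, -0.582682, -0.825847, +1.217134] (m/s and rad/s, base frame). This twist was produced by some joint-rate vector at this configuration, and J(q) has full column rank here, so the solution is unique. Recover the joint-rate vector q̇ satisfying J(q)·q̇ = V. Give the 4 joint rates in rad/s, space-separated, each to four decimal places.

o_n = [-1.0886, 0.6987, -0.1148]
J₁: ẑ×o_n = [-0.6987, -1.0886, 0.0000], ω = ẑ
J2: z=[0.1736, 0.9848, 0.0000] o=[-0.6106, 0.1077, 0.0700] → [-0.1820, 0.0321, 0.5734, 0.1736, 0.9848, 0.0000]
J3: z=[0.4162, -0.0734, -0.9063] o=[-0.9192, 0.4972, -0.1033] → [0.1835, 0.1583, 0.0714, 0.4162, -0.0734, -0.9063]
J4: z=[0.7263, 0.6265, 0.2828] o=[-1.1827, 0.9173, -0.3576] → [0.2139, -0.1497, -0.2177, 0.7263, 0.6265, 0.2828]
q̇ = J⁺·V = [0.5870, -0.7770, -0.7530, -0.1850]

0.5870 -0.7770 -0.7530 -0.1850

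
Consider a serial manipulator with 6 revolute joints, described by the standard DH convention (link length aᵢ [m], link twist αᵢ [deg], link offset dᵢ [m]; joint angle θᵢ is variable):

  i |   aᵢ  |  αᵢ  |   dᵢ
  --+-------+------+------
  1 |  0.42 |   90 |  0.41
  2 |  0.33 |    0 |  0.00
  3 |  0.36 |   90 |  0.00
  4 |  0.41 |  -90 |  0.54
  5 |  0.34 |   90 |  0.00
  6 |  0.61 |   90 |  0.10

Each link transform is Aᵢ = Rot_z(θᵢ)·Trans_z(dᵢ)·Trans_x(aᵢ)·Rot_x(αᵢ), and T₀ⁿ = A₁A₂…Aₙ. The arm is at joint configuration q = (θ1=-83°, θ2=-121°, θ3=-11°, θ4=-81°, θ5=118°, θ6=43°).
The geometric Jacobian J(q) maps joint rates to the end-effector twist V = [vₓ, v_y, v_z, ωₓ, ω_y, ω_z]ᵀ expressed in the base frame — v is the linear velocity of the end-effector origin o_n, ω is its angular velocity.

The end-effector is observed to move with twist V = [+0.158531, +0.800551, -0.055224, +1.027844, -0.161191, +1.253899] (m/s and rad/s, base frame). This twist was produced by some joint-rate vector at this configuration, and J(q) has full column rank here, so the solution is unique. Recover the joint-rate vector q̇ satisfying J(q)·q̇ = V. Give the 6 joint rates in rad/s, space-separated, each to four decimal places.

0.8240 -0.5790 0.2940 0.4090 -0.6160 0.7100

o_n = [0.0463, 0.1366, -0.5953]
J₁: ẑ×o_n = [-0.1366, 0.0463, 0.0000], ω = ẑ
J2: z=[-0.9925, -0.1219, 0.0000] o=[0.0512, -0.4169, 0.4100] → [0.1225, -0.9978, -0.5499, -0.9925, -0.1219, 0.0000]
J3: z=[-0.9925, -0.1219, 0.0000] o=[0.0305, -0.2482, 0.1271] → [0.0880, -0.7171, -0.3799, -0.9925, -0.1219, 0.0000]
J4: z=[-0.0906, 0.7376, 0.6691] o=[0.0011, -0.0091, -0.1404] → [-0.4330, -0.0110, -0.0465, -0.0906, 0.7376, 0.6691]
J5: z=[-0.2358, 0.6369, -0.7340] o=[0.3489, 0.4812, 0.1733] → [-0.7425, 0.0409, 0.2740, -0.2358, 0.6369, -0.7340]
J6: z=[0.8968, -0.1483, -0.4168] o=[0.2217, 0.2239, -0.0090] → [0.0505, 0.5989, -0.1044, 0.8968, -0.1483, -0.4168]
q̇ = J⁺·V = [0.8240, -0.5790, 0.2940, 0.4090, -0.6160, 0.7100]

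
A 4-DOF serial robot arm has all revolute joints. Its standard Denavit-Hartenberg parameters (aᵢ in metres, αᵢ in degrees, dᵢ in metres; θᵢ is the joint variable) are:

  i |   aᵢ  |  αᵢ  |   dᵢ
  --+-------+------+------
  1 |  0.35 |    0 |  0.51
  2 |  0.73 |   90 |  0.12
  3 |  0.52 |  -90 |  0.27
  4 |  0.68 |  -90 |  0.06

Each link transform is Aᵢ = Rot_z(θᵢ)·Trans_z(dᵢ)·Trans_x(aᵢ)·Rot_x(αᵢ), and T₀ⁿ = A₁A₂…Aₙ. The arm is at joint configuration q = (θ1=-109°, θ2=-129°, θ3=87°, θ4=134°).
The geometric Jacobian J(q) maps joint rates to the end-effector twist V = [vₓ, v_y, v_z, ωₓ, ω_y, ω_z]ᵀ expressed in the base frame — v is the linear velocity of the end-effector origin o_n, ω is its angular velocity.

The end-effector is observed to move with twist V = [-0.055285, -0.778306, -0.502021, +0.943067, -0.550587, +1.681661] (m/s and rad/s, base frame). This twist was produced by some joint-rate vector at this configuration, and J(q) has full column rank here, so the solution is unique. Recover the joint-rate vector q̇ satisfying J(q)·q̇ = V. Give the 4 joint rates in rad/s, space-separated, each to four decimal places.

0.8190 0.8120 0.5080 0.9680

o_n = [-0.6562, 0.1233, 0.6807]
J₁: ẑ×o_n = [-0.1233, -0.6562, 0.0000], ω = ẑ
J2: z=[0.0000, 0.0000, 1.0000] o=[-0.1139, -0.3309, 0.5100] → [-0.4542, -0.5423, 0.0000, 0.0000, 0.0000, 1.0000]
J3: z=[0.8480, 0.5299, 0.0000] o=[-0.5008, 0.2881, 0.6300] → [0.0269, -0.0430, -0.0574, 0.8480, 0.5299, 0.0000]
J4: z=[0.5292, -0.8469, 0.0523] o=[-0.2862, 0.4543, 1.1493] → [0.4142, 0.2286, -0.4885, 0.5292, -0.8469, 0.0523]
q̇ = J⁺·V = [0.8190, 0.8120, 0.5080, 0.9680]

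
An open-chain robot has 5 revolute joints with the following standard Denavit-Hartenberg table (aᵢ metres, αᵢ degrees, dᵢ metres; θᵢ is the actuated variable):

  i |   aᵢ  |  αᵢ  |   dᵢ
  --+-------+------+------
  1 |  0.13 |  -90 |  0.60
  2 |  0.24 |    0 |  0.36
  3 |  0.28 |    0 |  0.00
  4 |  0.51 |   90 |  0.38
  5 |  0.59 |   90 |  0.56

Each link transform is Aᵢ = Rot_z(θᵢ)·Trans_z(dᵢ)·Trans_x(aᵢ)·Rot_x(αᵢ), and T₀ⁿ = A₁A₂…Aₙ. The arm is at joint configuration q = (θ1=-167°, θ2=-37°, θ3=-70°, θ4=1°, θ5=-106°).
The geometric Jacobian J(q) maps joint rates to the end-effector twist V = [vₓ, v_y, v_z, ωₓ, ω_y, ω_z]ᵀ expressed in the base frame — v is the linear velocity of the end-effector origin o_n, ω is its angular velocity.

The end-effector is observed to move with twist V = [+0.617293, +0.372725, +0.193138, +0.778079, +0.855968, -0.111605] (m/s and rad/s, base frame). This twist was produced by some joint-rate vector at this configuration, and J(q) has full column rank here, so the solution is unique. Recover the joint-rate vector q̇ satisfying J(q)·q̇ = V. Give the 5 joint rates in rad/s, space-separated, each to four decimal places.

0.1610 -0.8030 -0.2000 0.3440 0.9890

o_n = [0.4230, -0.0797, 1.1918]
J₁: ẑ×o_n = [0.0797, 0.4230, -0.0000], ω = ẑ
J2: z=[0.2250, -0.9744, 0.0000] o=[-0.1267, -0.0292, 0.6000] → [-0.5766, -0.1331, 0.5242, 0.2250, -0.9744, 0.0000]
J3: z=[0.2250, -0.9744, 0.0000] o=[-0.2324, -0.4231, 0.7444] → [-0.4359, -0.1006, 0.7159, 0.2250, -0.9744, 0.0000]
J4: z=[0.2250, -0.9744, 0.0000] o=[-0.1527, -0.4047, 1.0122] → [-0.1750, -0.0404, 0.6341, 0.2250, -0.9744, 0.0000]
J5: z=[0.9366, 0.2162, -0.2756] o=[0.0698, -0.7434, 1.5024] → [0.1157, 0.1936, 0.5452, 0.9366, 0.2162, -0.2756]
q̇ = J⁺·V = [0.1610, -0.8030, -0.2000, 0.3440, 0.9890]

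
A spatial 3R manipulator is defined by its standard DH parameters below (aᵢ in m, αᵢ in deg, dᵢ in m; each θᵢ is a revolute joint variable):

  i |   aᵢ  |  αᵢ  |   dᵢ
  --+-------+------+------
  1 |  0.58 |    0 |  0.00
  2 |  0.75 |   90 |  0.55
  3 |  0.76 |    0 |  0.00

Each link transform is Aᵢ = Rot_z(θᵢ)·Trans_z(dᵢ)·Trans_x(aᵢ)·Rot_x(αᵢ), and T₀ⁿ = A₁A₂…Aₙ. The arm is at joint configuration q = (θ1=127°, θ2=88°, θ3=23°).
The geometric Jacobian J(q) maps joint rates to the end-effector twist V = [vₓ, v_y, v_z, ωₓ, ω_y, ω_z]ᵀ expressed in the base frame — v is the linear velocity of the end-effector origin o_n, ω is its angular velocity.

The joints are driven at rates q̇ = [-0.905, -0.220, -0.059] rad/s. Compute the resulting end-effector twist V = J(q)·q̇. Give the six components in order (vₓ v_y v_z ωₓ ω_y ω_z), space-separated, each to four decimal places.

o_n = [-1.5365, -0.3682, 0.8470]
J₁: ẑ×o_n = [0.3682, -1.5365, 0.0000], ω = ẑ
J2: z=[0.0000, 0.0000, 1.0000] o=[-0.3491, 0.4632, 0.0000] → [0.8314, -1.1874, 0.0000, 0.0000, 0.0000, 1.0000]
J3: z=[-0.5736, 0.8192, 0.0000] o=[-0.9634, 0.0330, 0.5500] → [0.2433, 0.1703, 0.6996, -0.5736, 0.8192, 0.0000]
V = J·q̇ = [-0.5305, 1.6417, -0.0413, 0.0338, -0.0483, -1.1250]

-0.5305 1.6417 -0.0413 0.0338 -0.0483 -1.1250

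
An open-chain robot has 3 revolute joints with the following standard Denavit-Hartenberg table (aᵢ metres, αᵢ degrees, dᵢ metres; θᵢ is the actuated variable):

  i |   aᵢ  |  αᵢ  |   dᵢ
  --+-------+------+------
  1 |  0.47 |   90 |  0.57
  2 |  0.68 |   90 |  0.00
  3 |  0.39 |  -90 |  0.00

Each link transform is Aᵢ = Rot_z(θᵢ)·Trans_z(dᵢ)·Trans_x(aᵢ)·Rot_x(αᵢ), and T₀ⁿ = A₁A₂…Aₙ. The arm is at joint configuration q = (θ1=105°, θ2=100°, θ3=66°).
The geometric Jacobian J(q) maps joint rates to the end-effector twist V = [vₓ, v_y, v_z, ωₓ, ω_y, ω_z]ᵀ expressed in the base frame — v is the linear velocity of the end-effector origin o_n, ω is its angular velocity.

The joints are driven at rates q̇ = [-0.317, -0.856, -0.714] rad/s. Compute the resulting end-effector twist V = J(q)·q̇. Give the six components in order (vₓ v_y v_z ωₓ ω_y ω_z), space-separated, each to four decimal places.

o_n = [0.2602, 0.4055, 1.3959]
J₁: ẑ×o_n = [-0.4055, 0.2602, 0.0000], ω = ẑ
J2: z=[0.9659, 0.2588, 0.0000] o=[-0.1216, 0.4540, 0.5700] → [0.2138, -0.7977, -0.1456, 0.9659, 0.2588, 0.0000]
J3: z=[-0.2549, 0.9513, 0.1736] o=[-0.0911, 0.3399, 1.2397] → [0.1372, 0.1008, -0.3509, -0.2549, 0.9513, 0.1736]
V = J·q̇ = [-0.1524, 0.5284, 0.3752, -0.6448, -0.9007, -0.4410]

-0.1524 0.5284 0.3752 -0.6448 -0.9007 -0.4410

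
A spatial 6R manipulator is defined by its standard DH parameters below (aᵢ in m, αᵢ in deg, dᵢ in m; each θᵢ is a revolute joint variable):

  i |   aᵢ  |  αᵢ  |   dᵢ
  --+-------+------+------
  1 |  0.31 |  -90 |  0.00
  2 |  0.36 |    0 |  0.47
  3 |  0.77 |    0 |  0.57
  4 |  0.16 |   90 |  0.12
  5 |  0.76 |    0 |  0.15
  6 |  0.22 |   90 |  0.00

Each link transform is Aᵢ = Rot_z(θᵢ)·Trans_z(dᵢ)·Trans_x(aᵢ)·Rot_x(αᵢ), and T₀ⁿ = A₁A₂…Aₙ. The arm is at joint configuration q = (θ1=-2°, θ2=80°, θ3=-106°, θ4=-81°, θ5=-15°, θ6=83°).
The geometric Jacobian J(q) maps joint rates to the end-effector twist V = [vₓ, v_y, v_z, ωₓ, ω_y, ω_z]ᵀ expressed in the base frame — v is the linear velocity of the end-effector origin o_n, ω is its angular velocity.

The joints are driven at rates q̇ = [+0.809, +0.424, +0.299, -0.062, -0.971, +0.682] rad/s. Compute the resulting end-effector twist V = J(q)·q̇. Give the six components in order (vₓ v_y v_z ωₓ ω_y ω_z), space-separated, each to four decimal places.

o_n = [0.6760, 1.1444, 0.8730]
J₁: ẑ×o_n = [-1.1444, 0.6760, 0.0000], ω = ẑ
J2: z=[0.0349, 0.9994, 0.0000] o=[0.3098, -0.0108, 0.0000] → [0.8725, -0.0305, -0.3256, 0.0349, 0.9994, 0.0000]
J3: z=[0.0349, 0.9994, 0.0000] o=[0.3887, 0.4567, -0.3545] → [1.2268, -0.0428, -0.2631, 0.0349, 0.9994, 0.0000]
J4: z=[0.0349, 0.9994, 0.0000] o=[1.1002, 1.0022, -0.0170] → [0.8895, -0.0311, 0.4290, 0.0349, 0.9994, 0.0000]
J5: z=[-0.9557, 0.0334, -0.2924] o=[1.0577, 1.1238, 0.1360] → [0.0306, 0.8159, -0.0070, -0.9557, 0.0334, -0.2924]
J6: z=[-0.9557, 0.0334, -0.2924] o=[0.6929, 0.9397, 0.7942] → [0.0625, 0.0803, -0.1951, -0.9557, 0.0334, -0.2924]
V = J·q̇ = [-0.2313, -0.2145, -0.3696, 0.2993, 0.6510, 0.8935]

-0.2313 -0.2145 -0.3696 0.2993 0.6510 0.8935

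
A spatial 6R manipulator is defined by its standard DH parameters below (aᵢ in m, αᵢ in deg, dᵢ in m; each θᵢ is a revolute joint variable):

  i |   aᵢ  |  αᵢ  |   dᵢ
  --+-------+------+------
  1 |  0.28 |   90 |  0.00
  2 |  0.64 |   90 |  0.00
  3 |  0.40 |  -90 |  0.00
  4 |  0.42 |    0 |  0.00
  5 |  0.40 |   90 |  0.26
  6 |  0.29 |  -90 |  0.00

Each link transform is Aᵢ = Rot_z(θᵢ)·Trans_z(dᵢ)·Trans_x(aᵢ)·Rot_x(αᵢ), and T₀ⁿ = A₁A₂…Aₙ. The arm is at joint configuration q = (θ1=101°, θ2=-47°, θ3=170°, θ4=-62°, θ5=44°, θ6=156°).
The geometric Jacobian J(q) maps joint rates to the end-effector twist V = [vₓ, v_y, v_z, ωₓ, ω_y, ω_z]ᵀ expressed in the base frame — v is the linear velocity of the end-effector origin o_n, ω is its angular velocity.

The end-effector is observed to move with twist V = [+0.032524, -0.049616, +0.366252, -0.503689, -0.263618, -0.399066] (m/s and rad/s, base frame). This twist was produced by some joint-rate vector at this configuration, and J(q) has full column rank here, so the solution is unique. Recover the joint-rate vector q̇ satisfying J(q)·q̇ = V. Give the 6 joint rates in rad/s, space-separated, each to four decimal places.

-0.1620 -0.4860 0.0600 0.4960 -0.4490 0.2320

o_n = [-0.2193, -0.1622, -0.1788]
J₁: ẑ×o_n = [0.1622, -0.2193, 0.0000], ω = ẑ
J2: z=[0.9816, 0.1908, 0.0000] o=[-0.0534, 0.2749, 0.0000] → [-0.0341, 0.1755, -0.3974, 0.9816, 0.1908, 0.0000]
J3: z=[0.1395, -0.7179, -0.6820] o=[-0.1367, 0.7033, -0.4681] → [-0.7979, 0.0159, -0.1801, 0.1395, -0.7179, -0.6820]
J4: z=[-0.9441, -0.3042, 0.1270] o=[-0.0173, 0.4528, -0.1800] → [0.0778, -0.0246, 0.5192, -0.9441, -0.3042, 0.1270]
J5: z=[-0.9441, -0.3042, 0.1270] o=[0.0934, 0.0632, -0.2909] → [-0.0055, 0.0661, 0.1177, -0.9441, -0.3042, 0.1270]
J6: z=[0.0404, -0.4893, -0.8712] o=[-0.0213, -0.3429, -0.0681] → [0.2115, 0.1770, -0.0896, 0.0404, -0.4893, -0.8712]
q̇ = J⁺·V = [-0.1620, -0.4860, 0.0600, 0.4960, -0.4490, 0.2320]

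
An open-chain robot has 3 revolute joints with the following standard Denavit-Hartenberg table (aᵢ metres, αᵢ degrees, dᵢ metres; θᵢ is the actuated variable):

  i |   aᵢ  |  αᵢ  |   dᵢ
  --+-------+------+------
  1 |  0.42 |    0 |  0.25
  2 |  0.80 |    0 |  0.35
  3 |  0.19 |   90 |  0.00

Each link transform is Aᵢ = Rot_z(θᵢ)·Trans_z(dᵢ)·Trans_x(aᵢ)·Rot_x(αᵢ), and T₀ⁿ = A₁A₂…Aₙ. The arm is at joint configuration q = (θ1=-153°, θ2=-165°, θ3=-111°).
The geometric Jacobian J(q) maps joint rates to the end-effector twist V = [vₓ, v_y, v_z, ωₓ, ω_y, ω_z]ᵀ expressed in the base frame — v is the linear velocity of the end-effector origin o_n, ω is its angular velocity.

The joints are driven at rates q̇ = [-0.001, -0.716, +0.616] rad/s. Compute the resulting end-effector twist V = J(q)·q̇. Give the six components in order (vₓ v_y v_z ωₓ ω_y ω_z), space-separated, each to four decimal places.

o_n = [0.2884, 0.1672, 0.6000]
J₁: ẑ×o_n = [-0.1672, 0.2884, 0.0000], ω = ẑ
J2: z=[0.0000, 0.0000, 1.0000] o=[-0.3742, -0.1907, 0.2500] → [-0.3579, 0.6626, 0.0000, 0.0000, 0.0000, 1.0000]
J3: z=[0.0000, 0.0000, 1.0000] o=[0.2203, 0.3446, 0.6000] → [0.1774, 0.0681, -0.0000, 0.0000, 0.0000, 1.0000]
V = J·q̇ = [0.3657, -0.4328, 0.0000, 0.0000, 0.0000, -0.1010]

0.3657 -0.4328 0.0000 0.0000 0.0000 -0.1010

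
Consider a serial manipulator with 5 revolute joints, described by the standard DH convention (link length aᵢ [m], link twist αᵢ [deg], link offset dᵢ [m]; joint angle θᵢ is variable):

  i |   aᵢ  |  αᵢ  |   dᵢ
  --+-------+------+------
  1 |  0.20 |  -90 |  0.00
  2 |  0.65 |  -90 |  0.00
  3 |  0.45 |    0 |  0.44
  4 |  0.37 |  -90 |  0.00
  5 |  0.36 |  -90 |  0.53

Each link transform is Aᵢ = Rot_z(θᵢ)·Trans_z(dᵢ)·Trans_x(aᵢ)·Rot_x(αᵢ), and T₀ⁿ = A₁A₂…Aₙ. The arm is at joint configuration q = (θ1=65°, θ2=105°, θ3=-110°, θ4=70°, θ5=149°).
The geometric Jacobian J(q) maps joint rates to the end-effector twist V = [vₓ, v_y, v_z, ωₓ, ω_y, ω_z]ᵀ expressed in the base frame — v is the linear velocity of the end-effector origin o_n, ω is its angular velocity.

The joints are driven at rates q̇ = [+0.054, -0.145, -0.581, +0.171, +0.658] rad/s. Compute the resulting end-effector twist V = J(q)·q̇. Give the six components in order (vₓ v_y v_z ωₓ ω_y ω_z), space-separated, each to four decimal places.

o_n = [-0.1671, -0.2251, -0.7878]
J₁: ẑ×o_n = [0.2251, -0.1671, 0.0000], ω = ẑ
J2: z=[-0.9063, 0.4226, 0.0000] o=[0.0845, 0.1813, 0.0000] → [-0.3329, -0.7140, 0.4747, -0.9063, 0.4226, 0.0000]
J3: z=[-0.4082, -0.8754, 0.2588] o=[0.0134, 0.0288, -0.6279] → [0.2057, -0.1120, -0.0544, -0.4082, -0.8754, 0.2588]
J4: z=[-0.4082, -0.8754, 0.2588] o=[-0.5326, -0.1416, -0.3653] → [0.3915, -0.0779, 0.3540, -0.4082, -0.8754, 0.2588]
J5: z=[0.6240, -0.4745, -0.6209] o=[-0.7791, -0.1076, -0.6391] → [-0.0024, -0.2872, 0.2171, 0.6240, -0.4745, -0.6209]
V = J·q̇ = [0.0062, -0.0427, 0.1662, 0.7094, -0.0146, -0.4607]

0.0062 -0.0427 0.1662 0.7094 -0.0146 -0.4607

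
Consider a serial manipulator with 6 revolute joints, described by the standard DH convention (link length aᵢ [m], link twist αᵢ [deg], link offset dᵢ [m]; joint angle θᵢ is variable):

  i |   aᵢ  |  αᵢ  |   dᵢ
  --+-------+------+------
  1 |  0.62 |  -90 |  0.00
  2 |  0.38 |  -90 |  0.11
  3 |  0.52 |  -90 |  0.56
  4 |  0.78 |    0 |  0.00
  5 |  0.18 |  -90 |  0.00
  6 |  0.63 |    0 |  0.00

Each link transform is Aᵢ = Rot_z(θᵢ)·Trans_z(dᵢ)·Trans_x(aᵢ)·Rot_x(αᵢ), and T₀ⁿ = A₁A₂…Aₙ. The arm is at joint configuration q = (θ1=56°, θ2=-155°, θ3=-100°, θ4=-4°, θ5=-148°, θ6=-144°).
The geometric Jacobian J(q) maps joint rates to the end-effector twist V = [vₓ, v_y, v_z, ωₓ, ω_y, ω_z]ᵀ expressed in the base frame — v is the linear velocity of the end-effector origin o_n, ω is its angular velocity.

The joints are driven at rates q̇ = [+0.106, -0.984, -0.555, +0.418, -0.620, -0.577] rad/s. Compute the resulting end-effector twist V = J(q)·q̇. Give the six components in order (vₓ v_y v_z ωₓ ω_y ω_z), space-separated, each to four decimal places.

o_n = [-1.2242, 1.2955, 0.6147]
J₁: ẑ×o_n = [-1.2955, -1.2242, 0.0000], ω = ẑ
J2: z=[-0.8290, 0.5592, 0.0000] o=[0.3467, 0.5140, 0.0000] → [0.3437, 0.5096, 0.2306, -0.8290, 0.5592, 0.0000]
J3: z=[0.2363, 0.3504, 0.9063] o=[0.0629, 0.2900, 0.1606] → [-0.7522, -1.2738, 0.6886, 0.2363, 0.3504, 0.9063]
J4: z=[-0.6431, -0.6428, 0.4162] o=[-0.1835, 0.8404, 0.6300] → [-0.1796, -0.4430, -0.9617, -0.6431, -0.6428, 0.4162]
J5: z=[-0.6431, -0.6428, 0.4162] o=[-0.7375, 1.3895, 0.6222] → [0.0440, -0.2074, -0.2525, -0.6431, -0.6428, 0.4162]
J6: z=[-0.1333, 0.6291, 0.7658] o=[-0.6017, 1.3108, 0.7104] → [-0.0485, -0.4895, 0.3937, -0.1333, 0.6291, 0.7658]
V = J·q̇ = [-0.1324, 0.3016, -1.0816, 0.8914, -0.9779, -0.9229]

-0.1324 0.3016 -1.0816 0.8914 -0.9779 -0.9229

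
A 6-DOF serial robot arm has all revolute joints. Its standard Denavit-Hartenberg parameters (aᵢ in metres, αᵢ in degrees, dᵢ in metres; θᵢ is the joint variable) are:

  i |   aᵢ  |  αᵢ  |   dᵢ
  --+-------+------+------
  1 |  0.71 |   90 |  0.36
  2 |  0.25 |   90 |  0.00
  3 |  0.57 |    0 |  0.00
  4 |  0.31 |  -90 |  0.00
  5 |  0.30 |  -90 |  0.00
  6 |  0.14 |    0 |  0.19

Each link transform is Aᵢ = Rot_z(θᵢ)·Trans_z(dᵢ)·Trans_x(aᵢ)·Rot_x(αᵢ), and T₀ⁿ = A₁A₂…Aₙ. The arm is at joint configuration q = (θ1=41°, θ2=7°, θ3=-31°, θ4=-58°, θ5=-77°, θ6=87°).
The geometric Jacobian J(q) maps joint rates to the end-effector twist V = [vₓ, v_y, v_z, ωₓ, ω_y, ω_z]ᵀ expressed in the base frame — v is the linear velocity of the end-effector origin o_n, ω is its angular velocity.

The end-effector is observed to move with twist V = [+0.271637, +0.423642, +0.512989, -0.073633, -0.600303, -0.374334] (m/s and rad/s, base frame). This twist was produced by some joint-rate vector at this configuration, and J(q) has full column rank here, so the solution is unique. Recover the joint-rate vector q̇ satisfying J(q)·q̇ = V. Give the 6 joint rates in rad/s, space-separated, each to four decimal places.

0.4300 0.8060 0.8010 0.0330 -0.5510 0.4020

o_n = [0.4510, 1.5319, 0.1794]
J₁: ẑ×o_n = [-1.5319, 0.4510, 0.0000], ω = ẑ
J2: z=[0.6561, -0.7547, 0.0000] o=[0.5358, 0.4658, 0.3600] → [0.1363, 0.1185, 0.6354, 0.6561, -0.7547, 0.0000]
J3: z=[0.0920, 0.0800, -0.9925] o=[0.7231, 0.6286, 0.3905] → [0.8796, 0.2895, 0.1048, 0.0920, 0.0800, -0.9925]
J4: z=[0.0920, 0.0800, -0.9925] o=[0.8965, 1.1683, 0.4500] → [0.3392, 0.4670, 0.0691, 0.0920, 0.0800, -0.9925]
J5: z=[0.7604, 0.6379, 0.1219] o=[0.6972, 1.4058, 0.4507] → [-0.1884, 0.1763, 0.2529, 0.7604, 0.6379, 0.1219]
J6: z=[-0.6471, 0.7283, 0.2253] o=[0.6807, 1.4808, 0.1607] → [0.0021, -0.0397, 0.1342, -0.6471, 0.7283, 0.2253]
q̇ = J⁺·V = [0.4300, 0.8060, 0.8010, 0.0330, -0.5510, 0.4020]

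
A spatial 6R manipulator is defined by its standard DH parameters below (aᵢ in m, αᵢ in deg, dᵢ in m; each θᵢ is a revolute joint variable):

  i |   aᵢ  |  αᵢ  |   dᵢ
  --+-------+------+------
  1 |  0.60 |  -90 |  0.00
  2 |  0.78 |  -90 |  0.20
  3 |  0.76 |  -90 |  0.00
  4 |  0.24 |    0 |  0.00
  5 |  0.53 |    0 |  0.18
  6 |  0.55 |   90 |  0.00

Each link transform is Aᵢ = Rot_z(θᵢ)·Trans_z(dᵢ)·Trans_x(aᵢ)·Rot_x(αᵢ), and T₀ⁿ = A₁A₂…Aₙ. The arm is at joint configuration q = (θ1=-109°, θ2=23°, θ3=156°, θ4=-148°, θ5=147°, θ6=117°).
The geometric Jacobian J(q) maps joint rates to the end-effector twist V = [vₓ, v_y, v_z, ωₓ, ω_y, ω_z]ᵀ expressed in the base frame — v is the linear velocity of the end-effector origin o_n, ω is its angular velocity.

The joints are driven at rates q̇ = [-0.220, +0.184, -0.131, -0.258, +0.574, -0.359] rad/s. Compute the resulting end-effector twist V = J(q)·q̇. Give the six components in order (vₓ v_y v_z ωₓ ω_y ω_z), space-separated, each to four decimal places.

-0.3042 -0.0949 0.1851 0.1149 -0.1107 -0.1062

o_n = [-0.2018, -0.6493, 0.3550]
J₁: ẑ×o_n = [0.6493, -0.2018, 0.0000], ω = ẑ
J2: z=[0.9455, -0.3256, 0.0000] o=[-0.1953, -0.5673, 0.0000] → [-0.1156, -0.3357, -0.0796, 0.9455, -0.3256, 0.0000]
J3: z=[0.1272, 0.3694, -0.9205] o=[-0.2400, -1.3113, -0.3048] → [0.8531, -0.1191, 0.0701, 0.1272, 0.3694, -0.9205]
J4: z=[0.9857, 0.0566, 0.1589] o=[-0.3242, -0.6064, -0.0335] → [0.0288, -0.3635, -0.0493, 0.9857, 0.0566, 0.1589]
J5: z=[0.9857, 0.0566, 0.1589] o=[-0.2855, -0.7482, -0.2232] → [0.0170, -0.5566, 0.0927, 0.9857, 0.0566, 0.1589]
J6: z=[0.9857, 0.0566, 0.1589] o=[-0.1656, -0.2431, -0.0140] → [0.0854, -0.3694, -0.3984, 0.9857, 0.0566, 0.1589]
V = J·q̇ = [-0.3042, -0.0949, 0.1851, 0.1149, -0.1107, -0.1062]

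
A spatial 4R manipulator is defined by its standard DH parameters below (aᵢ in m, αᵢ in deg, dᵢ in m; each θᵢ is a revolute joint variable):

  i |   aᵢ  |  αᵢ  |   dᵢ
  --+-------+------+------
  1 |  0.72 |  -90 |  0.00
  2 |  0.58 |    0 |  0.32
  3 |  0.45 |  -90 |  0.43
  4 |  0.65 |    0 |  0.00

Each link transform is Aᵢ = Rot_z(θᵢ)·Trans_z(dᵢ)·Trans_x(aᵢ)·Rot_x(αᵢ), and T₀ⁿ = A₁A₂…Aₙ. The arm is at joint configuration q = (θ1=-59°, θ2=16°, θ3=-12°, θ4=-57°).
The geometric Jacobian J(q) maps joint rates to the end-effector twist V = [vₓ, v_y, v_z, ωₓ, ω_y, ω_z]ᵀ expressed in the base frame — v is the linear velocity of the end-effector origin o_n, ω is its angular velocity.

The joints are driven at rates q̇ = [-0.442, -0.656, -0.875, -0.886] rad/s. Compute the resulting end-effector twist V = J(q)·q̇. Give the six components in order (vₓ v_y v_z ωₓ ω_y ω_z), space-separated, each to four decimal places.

o_n = [2.1812, -1.1155, -0.2160]
J₁: ẑ×o_n = [1.1155, 2.1812, -0.0000], ω = ẑ
J2: z=[0.8572, 0.5150, 0.0000] o=[0.3708, -0.6172, 0.0000] → [-0.1112, 0.1851, -1.3596, 0.8572, 0.5150, 0.0000]
J3: z=[0.8572, 0.5150, 0.0000] o=[0.9323, -0.9302, -0.1599] → [-0.0289, 0.0481, -0.8021, 0.8572, 0.5150, 0.0000]
J4: z=[-0.0359, 0.0598, -0.9976] o=[1.5321, -1.0936, -0.1913] → [-0.0234, -0.6485, -0.0380, -0.0359, 0.0598, -0.9976]
V = J·q̇ = [-0.3741, -0.5531, 1.6274, -1.2805, -0.8415, 0.4418]

-0.3741 -0.5531 1.6274 -1.2805 -0.8415 0.4418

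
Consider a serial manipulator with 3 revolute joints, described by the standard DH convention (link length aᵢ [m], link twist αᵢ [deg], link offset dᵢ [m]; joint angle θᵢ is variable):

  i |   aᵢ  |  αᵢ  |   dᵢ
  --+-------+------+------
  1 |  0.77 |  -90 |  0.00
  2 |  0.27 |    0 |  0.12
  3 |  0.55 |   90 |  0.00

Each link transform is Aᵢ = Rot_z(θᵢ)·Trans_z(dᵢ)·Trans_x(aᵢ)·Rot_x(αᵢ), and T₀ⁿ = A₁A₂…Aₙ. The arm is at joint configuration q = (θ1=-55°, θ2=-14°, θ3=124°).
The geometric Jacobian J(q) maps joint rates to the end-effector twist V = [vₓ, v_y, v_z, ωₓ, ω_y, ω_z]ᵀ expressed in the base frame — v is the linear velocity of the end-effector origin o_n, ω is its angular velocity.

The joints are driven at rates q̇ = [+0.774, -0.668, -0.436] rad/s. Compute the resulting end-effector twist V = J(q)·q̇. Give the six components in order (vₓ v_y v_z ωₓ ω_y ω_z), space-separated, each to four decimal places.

o_n = [0.5823, -0.6224, -0.4515]
J₁: ẑ×o_n = [0.6224, 0.5823, -0.0000], ω = ẑ
J2: z=[0.8192, 0.5736, 0.0000] o=[0.4417, -0.6307, 0.0000] → [-0.2590, 0.3699, -0.0739, 0.8192, 0.5736, 0.0000]
J3: z=[0.8192, 0.5736, 0.0000] o=[0.6902, -0.7765, 0.0653] → [-0.2964, 0.4234, 0.1881, 0.8192, 0.5736, 0.0000]
V = J·q̇ = [0.7840, 0.0191, -0.0327, -0.9043, -0.6332, 0.7740]

0.7840 0.0191 -0.0327 -0.9043 -0.6332 0.7740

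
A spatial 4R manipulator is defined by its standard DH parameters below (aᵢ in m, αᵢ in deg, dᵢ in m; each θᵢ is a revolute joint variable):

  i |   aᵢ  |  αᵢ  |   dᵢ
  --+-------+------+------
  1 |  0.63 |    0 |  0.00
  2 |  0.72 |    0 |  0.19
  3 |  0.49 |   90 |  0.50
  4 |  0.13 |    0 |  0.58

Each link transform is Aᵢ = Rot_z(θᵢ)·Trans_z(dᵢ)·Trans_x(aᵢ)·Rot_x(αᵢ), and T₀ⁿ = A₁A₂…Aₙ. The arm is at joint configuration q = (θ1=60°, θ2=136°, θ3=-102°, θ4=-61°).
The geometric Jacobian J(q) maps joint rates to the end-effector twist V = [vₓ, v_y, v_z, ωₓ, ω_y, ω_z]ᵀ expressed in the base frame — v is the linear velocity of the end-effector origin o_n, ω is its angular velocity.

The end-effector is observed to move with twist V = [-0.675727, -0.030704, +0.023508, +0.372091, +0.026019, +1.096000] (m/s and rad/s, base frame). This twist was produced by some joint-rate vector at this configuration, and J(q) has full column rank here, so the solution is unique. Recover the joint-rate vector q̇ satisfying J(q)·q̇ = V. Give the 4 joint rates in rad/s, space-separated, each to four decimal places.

0.4710 0.7040 -0.0790 0.3730

o_n = [0.1629, 0.9393, 0.5763]
J₁: ẑ×o_n = [-0.9393, 0.1629, 0.0000], ω = ẑ
J2: z=[0.0000, 0.0000, 1.0000] o=[0.3150, 0.5456, 0.0000] → [-0.3937, -0.1521, 0.0000, 0.0000, 0.0000, 1.0000]
J3: z=[0.0000, 0.0000, 1.0000] o=[-0.3771, 0.3471, 0.1900] → [-0.5921, 0.5400, 0.0000, 0.0000, 0.0000, 1.0000]
J4: z=[0.9976, 0.0698, 0.0000] o=[-0.4113, 0.8359, 0.6900] → [-0.0079, 0.1134, 0.0630, 0.9976, 0.0698, 0.0000]
q̇ = J⁺·V = [0.4710, 0.7040, -0.0790, 0.3730]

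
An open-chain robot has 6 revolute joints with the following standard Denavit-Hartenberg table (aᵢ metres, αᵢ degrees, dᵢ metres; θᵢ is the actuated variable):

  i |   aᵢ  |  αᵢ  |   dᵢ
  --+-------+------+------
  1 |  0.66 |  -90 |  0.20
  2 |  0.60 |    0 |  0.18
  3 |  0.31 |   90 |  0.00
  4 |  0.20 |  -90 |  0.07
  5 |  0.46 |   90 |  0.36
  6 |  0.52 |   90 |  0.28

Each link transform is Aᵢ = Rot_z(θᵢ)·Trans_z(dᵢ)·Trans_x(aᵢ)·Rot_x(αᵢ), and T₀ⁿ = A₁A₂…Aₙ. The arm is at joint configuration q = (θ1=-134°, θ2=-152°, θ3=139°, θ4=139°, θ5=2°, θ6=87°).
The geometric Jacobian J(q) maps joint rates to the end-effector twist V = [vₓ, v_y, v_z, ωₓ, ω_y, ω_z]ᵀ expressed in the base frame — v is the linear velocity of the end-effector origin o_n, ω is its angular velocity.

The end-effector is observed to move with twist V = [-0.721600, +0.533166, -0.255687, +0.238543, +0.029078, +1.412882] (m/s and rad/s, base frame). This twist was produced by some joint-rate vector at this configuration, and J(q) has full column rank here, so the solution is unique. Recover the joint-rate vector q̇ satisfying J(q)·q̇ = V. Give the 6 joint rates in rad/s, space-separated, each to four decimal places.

0.3860 -0.8450 0.9000 0.2940 -0.1050 0.7490

o_n = [0.4790, 0.5342, 0.6277]
J₁: ẑ×o_n = [-0.5342, 0.4790, 0.0000], ω = ẑ
J2: z=[0.7193, -0.6947, 0.0000] o=[-0.4585, -0.4748, 0.2000] → [-0.2971, -0.3076, 1.3770, 0.7193, -0.6947, 0.0000]
J3: z=[0.7193, -0.6947, 0.0000] o=[0.0390, -0.2187, 0.4817] → [-0.1014, -0.1050, 0.8472, 0.7193, -0.6947, 0.0000]
J4: z=[0.1563, 0.1618, 0.9744] o=[-0.1708, -0.4360, 0.5514] → [-0.9330, 0.6212, 0.0465, 0.1563, 0.1618, 0.9744]
J5: z=[-0.0988, 0.9841, -0.1476] o=[0.0367, -0.4100, 0.5857] → [0.1807, -0.0611, -0.5286, -0.0988, 0.9841, -0.1476]
J6: z=[0.1905, 0.1643, 0.9679] o=[0.4504, -0.0247, 0.4388] → [-0.5099, -0.0083, 0.1017, 0.1905, 0.1643, 0.9679]
q̇ = J⁺·V = [0.3860, -0.8450, 0.9000, 0.2940, -0.1050, 0.7490]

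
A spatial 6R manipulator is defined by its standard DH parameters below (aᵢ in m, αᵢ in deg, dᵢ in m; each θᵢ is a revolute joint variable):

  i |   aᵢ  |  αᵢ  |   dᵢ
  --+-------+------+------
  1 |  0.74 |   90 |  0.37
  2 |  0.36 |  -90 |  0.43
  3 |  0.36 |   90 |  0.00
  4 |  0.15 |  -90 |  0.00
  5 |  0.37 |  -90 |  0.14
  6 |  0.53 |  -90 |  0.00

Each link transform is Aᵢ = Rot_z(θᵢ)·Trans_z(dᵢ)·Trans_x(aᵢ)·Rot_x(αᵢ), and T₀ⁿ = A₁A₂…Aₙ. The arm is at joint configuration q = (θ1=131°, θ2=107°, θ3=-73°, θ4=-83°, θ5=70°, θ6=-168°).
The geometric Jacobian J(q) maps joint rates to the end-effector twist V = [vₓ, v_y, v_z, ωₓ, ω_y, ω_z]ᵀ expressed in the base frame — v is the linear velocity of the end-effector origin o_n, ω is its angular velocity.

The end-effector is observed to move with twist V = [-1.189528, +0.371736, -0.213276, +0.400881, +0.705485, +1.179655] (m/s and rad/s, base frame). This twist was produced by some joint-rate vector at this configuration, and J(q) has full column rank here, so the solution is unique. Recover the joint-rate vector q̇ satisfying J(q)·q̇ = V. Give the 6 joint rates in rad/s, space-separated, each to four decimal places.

o_n = [0.3532, 1.2156, 0.7801]
J₁: ẑ×o_n = [-1.2156, 0.3532, 0.0000], ω = ẑ
J2: z=[0.7547, 0.6561, 0.0000] o=[-0.4855, 0.5585, 0.3700] → [0.2690, -0.3095, -0.0543, 0.7547, 0.6561, 0.0000]
J3: z=[0.6274, -0.7217, -0.2924] o=[-0.0919, 0.7612, 0.7143] → [0.0854, -0.1714, 0.6064, 0.6274, -0.7217, -0.2924]
J4: z=[0.0372, 0.4028, -0.9145] o=[0.1881, 0.9638, 0.8149] → [0.2163, -0.1497, -0.0571, 0.0372, 0.4028, -0.9145]
J5: z=[0.8485, 0.4707, 0.2419] o=[0.1089, 1.0815, 0.8636] → [-0.0717, 0.1299, -0.0012, 0.8485, 0.4707, 0.2419]
J6: z=[0.4834, -0.8754, 0.0081] o=[0.1480, 1.1067, 1.2564] → [0.4161, 0.2319, 0.2323, 0.4834, -0.8754, 0.0081]
q̇ = J⁺·V = [0.9080, 0.1740, -0.2890, -0.0450, 0.6080, -0.1310]

0.9080 0.1740 -0.2890 -0.0450 0.6080 -0.1310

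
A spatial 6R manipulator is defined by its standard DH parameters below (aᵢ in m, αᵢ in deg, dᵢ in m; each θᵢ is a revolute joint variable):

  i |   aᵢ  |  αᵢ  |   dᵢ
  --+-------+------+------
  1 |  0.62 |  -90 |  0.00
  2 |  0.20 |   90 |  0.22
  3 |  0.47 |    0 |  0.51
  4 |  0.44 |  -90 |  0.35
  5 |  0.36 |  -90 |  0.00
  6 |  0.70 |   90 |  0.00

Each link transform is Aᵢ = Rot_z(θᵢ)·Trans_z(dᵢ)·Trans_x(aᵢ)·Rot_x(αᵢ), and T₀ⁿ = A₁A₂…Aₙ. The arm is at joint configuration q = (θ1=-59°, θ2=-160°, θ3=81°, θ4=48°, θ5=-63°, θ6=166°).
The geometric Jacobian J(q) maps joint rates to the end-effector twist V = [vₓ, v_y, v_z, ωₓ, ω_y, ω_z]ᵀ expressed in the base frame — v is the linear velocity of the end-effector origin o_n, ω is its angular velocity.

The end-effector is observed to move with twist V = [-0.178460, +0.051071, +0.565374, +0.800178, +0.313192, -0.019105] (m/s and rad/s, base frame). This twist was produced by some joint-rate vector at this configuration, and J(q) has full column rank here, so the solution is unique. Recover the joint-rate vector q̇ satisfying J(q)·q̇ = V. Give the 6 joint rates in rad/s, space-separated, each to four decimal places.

o_n = [0.9861, 0.3394, -0.4658]
J₁: ẑ×o_n = [-0.3394, 0.9861, 0.0000], ω = ẑ
J2: z=[0.8572, 0.5150, 0.0000] o=[0.3193, -0.5314, 0.0000] → [-0.2399, 0.3993, 0.4031, 0.8572, 0.5150, 0.0000]
J3: z=[-0.1762, 0.2932, -0.9397] o=[0.4111, -0.2570, 0.0684] → [0.4039, -0.6345, -0.2737, -0.1762, 0.2932, -0.9397]
J4: z=[-0.1762, 0.2932, -0.9397] o=[0.6836, 0.1908, -0.3857] → [0.1162, -0.2984, -0.1149, -0.1762, 0.2932, -0.9397]
J5: z=[-0.1633, -0.9501, -0.2658] o=[1.0491, 0.2465, -0.8093] → [-0.3016, 0.0728, -0.0750, -0.1633, -0.9501, -0.2658]
J6: z=[0.9449, -0.2281, 0.2348] o=[1.1512, 0.3231, -1.1459] → [-0.1590, -0.6813, -0.0222, 0.9449, -0.2281, 0.2348]
q̇ = J⁺·V = [-0.8540, 0.8170, -0.7820, -0.0880, -0.1360, -0.0800]

-0.8540 0.8170 -0.7820 -0.0880 -0.1360 -0.0800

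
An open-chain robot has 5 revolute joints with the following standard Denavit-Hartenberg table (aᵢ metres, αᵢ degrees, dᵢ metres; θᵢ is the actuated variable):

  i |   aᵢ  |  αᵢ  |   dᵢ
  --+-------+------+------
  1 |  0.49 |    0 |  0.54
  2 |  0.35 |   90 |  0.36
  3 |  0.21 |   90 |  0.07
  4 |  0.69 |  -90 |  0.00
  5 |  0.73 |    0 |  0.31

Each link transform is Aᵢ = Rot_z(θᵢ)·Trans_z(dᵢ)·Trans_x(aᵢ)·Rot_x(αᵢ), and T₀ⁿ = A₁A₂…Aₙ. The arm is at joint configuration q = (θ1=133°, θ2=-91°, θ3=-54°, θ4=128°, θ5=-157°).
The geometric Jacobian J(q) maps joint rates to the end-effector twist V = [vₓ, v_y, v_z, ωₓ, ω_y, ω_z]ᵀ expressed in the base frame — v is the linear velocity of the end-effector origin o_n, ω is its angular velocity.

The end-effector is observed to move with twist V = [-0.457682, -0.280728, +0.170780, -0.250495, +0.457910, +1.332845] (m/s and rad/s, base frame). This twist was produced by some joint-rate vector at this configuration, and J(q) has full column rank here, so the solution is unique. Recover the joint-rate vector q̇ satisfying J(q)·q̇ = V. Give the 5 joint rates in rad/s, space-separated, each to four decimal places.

o_n = [-0.3368, 0.4996, 0.7691]
J₁: ẑ×o_n = [-0.4996, -0.3368, 0.0000], ω = ẑ
J2: z=[0.0000, 0.0000, 1.0000] o=[-0.3342, 0.3584, 0.5400] → [-0.1412, -0.0026, 0.0000, 0.0000, 0.0000, 1.0000]
J3: z=[0.6691, -0.7431, 0.0000] o=[-0.0741, 0.5926, 0.9000] → [0.0973, 0.0876, -0.2574, 0.6691, -0.7431, 0.0000]
J4: z=[-0.6012, -0.5413, -0.5878] o=[0.0645, 0.6231, 0.7301] → [-0.0937, 0.2593, -0.1429, -0.6012, -0.5413, -0.5878]
J5: z=[-0.7562, 0.1476, 0.6375] o=[0.2428, 0.0520, 1.0738] → [-0.3303, -0.5999, -0.2529, -0.7562, 0.1476, 0.6375]
q̇ = J⁺·V = [0.7000, 0.6010, -0.5430, -0.1160, -0.0570]

0.7000 0.6010 -0.5430 -0.1160 -0.0570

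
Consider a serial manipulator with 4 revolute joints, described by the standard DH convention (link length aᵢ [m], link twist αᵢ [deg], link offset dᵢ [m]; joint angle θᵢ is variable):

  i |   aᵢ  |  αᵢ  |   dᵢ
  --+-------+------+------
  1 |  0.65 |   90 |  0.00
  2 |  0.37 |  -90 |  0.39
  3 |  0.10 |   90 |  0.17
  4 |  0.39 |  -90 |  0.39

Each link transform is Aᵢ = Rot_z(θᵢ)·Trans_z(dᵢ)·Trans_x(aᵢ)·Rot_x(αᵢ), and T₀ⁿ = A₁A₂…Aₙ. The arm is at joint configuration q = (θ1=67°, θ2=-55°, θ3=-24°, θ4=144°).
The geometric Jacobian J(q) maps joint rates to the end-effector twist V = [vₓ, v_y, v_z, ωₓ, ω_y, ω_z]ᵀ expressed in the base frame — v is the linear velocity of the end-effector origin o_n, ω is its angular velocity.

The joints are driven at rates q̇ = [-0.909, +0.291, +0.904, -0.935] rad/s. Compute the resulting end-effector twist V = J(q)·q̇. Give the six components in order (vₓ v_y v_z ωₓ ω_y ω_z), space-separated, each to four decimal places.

o_n = [0.9913, 0.6497, 0.2171]
J₁: ẑ×o_n = [-0.6497, 0.9913, 0.0000], ω = ẑ
J2: z=[0.9205, -0.3907, 0.0000] o=[0.2540, 0.5983, 0.0000] → [-0.0848, -0.1999, 0.3353, 0.9205, -0.3907, 0.0000]
J3: z=[0.3201, 0.7540, 0.5736] o=[0.6959, 0.6413, -0.3031] → [0.3875, 0.0029, -0.2200, 0.3201, 0.7540, 0.5736]
J4: z=[0.7498, -0.5717, 0.3332] o=[0.8082, 0.8018, -0.2804] → [-0.2337, -0.3120, -0.0094, 0.7498, -0.5717, 0.3332]
V = J·q̇ = [1.1347, -0.6648, -0.0925, -0.1438, 1.1025, -0.7020]

1.1347 -0.6648 -0.0925 -0.1438 1.1025 -0.7020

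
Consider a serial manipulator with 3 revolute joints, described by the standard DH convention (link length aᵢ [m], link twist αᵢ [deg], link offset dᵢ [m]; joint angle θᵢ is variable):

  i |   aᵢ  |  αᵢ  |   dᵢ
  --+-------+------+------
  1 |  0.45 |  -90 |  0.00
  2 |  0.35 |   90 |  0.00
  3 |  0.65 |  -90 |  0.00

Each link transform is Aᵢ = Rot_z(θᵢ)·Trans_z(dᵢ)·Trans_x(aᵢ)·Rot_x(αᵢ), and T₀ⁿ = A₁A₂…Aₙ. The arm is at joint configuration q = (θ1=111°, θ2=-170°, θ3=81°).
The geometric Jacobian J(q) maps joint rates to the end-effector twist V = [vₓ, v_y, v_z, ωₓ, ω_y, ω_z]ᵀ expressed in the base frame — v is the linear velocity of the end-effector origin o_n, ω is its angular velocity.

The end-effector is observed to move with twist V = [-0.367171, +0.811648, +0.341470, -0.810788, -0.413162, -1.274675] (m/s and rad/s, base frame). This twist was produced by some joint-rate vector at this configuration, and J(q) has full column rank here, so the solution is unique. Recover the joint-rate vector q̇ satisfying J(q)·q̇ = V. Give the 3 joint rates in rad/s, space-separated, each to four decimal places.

-0.7350 0.9050 0.5480

o_n = [-0.6012, -0.2252, 0.0784]
J₁: ẑ×o_n = [0.2252, -0.6012, 0.0000], ω = ẑ
J2: z=[-0.9336, -0.3584, 0.0000] o=[-0.1613, 0.4201, 0.0000] → [-0.0281, 0.0732, 0.4448, -0.9336, -0.3584, 0.0000]
J3: z=[0.0622, -0.1621, -0.9848] o=[-0.0377, 0.0983, 0.0608] → [-0.3215, 0.5538, -0.1115, 0.0622, -0.1621, -0.9848]
q̇ = J⁺·V = [-0.7350, 0.9050, 0.5480]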